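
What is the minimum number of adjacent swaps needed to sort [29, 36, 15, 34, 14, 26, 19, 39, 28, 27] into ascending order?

Each adjacent swap fixes exactly one inversion, so the minimum swap count equals the number of inversions.
Count inversions — for each element, later elements that are smaller:
29: 15, 14, 26, 19, 28, 27 → 6
36: 15, 34, 14, 26, 19, 28, 27 → 7
15: 14 → 1
34: 14, 26, 19, 28, 27 → 5
14: none → 0
26: 19 → 1
19: none → 0
39: 28, 27 → 2
28: 27 → 1
27: none → 0
Total inversions: 6 + 7 + 1 + 5 + 0 + 1 + 0 + 2 + 1 + 0 = 23

23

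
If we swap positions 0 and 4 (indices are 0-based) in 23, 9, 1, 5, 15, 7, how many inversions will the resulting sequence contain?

Positions 0 and 4 hold 23 and 15; after swapping, the array is [15, 9, 1, 5, 23, 7].
Sweep left to right; for each value list the smaller values that follow it:
15: 4
9: 3
1: 0
5: 0
23: 1
7: 0
Sum: 4 + 3 + 0 + 0 + 1 + 0 = 8

There are 8 inversions.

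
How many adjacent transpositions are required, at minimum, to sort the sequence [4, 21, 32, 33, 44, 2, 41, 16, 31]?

15 swaps

Each adjacent swap fixes exactly one inversion, so the minimum swap count equals the number of inversions.
Count inversions — for each element, later elements that are smaller:
4: 2 → 1
21: 2, 16 → 2
32: 2, 16, 31 → 3
33: 2, 16, 31 → 3
44: 2, 41, 16, 31 → 4
2: none → 0
41: 16, 31 → 2
16: none → 0
31: none → 0
Total inversions: 1 + 2 + 3 + 3 + 4 + 0 + 2 + 0 + 0 = 15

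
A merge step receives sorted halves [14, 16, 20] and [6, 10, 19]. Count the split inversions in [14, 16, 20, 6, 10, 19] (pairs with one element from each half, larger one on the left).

Cross-inversions: 7

For each element r of the right run, count left-run elements greater than r:
r = 6: 14, 16, 20 → 3
r = 10: 14, 16, 20 → 3
r = 19: 20 → 1
Cross-inversions: 3 + 3 + 1 = 7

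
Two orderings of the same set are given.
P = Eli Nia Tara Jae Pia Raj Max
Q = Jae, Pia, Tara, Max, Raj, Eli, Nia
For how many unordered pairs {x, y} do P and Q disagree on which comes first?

Disagreeing pairs: 13

Assign each item its position (1..7) in the first ordering, then rewrite the second ordering as that position sequence:
positions: Eli→1, Nia→2, Tara→3, Jae→4, Pia→5, Raj→6, Max→7
second ordering as positions: [4, 5, 3, 7, 6, 1, 2]
Discordant pairs = inversions in this position sequence.
4: 3, 1, 2 → 3
5: 3, 1, 2 → 3
3: 1, 2 → 2
7: 6, 1, 2 → 3
6: 1, 2 → 2
1: 0
2: 0
Total: 3 + 3 + 2 + 3 + 2 + 0 + 0 = 13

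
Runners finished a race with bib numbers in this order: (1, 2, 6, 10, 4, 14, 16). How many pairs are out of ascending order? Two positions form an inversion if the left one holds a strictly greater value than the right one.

2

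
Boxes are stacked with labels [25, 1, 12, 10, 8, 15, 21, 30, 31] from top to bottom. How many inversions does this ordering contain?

For each element, count later entries that are smaller:
25: 6
1: 0
12: 2
10: 1
8: 0
15: 0
21: 0
30: 0
31: 0
Sum: 6 + 0 + 2 + 1 + 0 + 0 + 0 + 0 + 0 = 9

Out-of-order pairs: 9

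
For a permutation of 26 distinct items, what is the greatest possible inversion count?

The maximum occurs when the array is in strictly decreasing order: every one of the C(26, 2) pairs is inverted.
C(26, 2) = 26·25/2 = 325

325 inversions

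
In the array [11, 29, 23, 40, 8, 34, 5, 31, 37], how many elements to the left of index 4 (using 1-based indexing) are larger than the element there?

0 such elements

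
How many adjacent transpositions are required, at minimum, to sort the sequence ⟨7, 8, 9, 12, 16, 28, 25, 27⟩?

2 adjacent swaps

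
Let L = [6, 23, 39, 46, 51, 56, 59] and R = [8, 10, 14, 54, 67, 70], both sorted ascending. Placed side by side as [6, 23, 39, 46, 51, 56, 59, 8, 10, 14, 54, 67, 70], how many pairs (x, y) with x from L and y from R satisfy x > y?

20 cross-inversions

For each element r of the right run, count left-run elements greater than r:
r = 8: 23, 39, 46, 51, 56, 59 → 6
r = 10: 23, 39, 46, 51, 56, 59 → 6
r = 14: 23, 39, 46, 51, 56, 59 → 6
r = 54: 56, 59 → 2
r = 67: none → 0
r = 70: none → 0
Cross-inversions: 6 + 6 + 6 + 2 + 0 + 0 = 20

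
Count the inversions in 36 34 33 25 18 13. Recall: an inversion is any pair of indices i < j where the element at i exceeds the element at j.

There are 15 inversions.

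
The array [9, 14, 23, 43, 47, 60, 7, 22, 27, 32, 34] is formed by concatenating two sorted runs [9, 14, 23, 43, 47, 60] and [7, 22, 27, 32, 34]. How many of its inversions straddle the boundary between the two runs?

19 cross-inversions

Count, for every r in R, how many entries of L exceed r:
r = 7: 9, 14, 23, 43, 47, 60 → 6
r = 22: 23, 43, 47, 60 → 4
r = 27: 43, 47, 60 → 3
r = 32: 43, 47, 60 → 3
r = 34: 43, 47, 60 → 3
Cross-inversions: 6 + 4 + 3 + 3 + 3 = 19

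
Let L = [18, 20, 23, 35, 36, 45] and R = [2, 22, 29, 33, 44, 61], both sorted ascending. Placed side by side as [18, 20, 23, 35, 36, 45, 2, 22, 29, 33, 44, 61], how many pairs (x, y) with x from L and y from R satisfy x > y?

17 split inversions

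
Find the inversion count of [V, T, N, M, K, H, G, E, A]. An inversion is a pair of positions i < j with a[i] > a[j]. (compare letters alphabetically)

Inversions: 36

Count, for each position, how many later elements it exceeds:
V → T, N, M, K, H, G, E, A → 8
T → N, M, K, H, G, E, A → 7
N → M, K, H, G, E, A → 6
M → K, H, G, E, A → 5
K → H, G, E, A → 4
H → G, E, A → 3
G → E, A → 2
E → A → 1
A → none → 0
Sum: 8 + 7 + 6 + 5 + 4 + 3 + 2 + 1 + 0 = 36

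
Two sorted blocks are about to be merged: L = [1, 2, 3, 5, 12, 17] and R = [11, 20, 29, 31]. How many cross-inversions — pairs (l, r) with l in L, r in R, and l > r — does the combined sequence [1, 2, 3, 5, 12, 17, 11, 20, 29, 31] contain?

For each element r of the right run, count left-run elements greater than r:
r = 11: 12, 17 → 2
r = 20: none → 0
r = 29: none → 0
r = 31: none → 0
Cross-inversions: 2 + 0 + 0 + 0 = 2

2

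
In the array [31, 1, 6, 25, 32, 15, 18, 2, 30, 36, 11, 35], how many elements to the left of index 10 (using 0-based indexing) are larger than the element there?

The element at index 10 is 11.
Elements before it: 31, 1, 6, 25, 32, 15, 18, 2, 30, 36
Those larger than 11: 31, 25, 32, 15, 18, 30, 36

7 such elements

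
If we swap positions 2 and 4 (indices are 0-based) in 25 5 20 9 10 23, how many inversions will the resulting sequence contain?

Positions 2 and 4 hold 20 and 10; after swapping, the array is [25, 5, 10, 9, 20, 23].
Count, for each position, how many later elements it exceeds:
25 → 5, 10, 9, 20, 23 → 5
5 → none → 0
10 → 9 → 1
9 → none → 0
20 → none → 0
23 → none → 0
Sum: 5 + 0 + 1 + 0 + 0 + 0 = 6

Inversions: 6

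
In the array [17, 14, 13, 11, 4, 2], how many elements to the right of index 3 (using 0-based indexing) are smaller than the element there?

2

The element at index 3 is 11.
Elements after it: 4, 2
Those smaller than 11: 4, 2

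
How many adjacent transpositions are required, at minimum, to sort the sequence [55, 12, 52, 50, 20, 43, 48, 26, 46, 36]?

The minimum number of adjacent swaps to sort an array equals its inversion count, since every such swap removes exactly one inversion.
Count inversions — for each element, later elements that are smaller:
55: 12, 52, 50, 20, 43, 48, 26, 46, 36 → 9
12: none → 0
52: 50, 20, 43, 48, 26, 46, 36 → 7
50: 20, 43, 48, 26, 46, 36 → 6
20: none → 0
43: 26, 36 → 2
48: 26, 46, 36 → 3
26: none → 0
46: 36 → 1
36: none → 0
Total inversions: 9 + 0 + 7 + 6 + 0 + 2 + 3 + 0 + 1 + 0 = 28

28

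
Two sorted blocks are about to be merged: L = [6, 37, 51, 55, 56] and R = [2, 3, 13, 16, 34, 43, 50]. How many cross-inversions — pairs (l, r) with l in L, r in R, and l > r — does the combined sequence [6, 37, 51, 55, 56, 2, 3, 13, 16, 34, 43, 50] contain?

28 split inversions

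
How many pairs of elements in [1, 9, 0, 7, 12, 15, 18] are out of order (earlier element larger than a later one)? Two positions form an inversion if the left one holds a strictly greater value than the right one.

Out-of-order index pairs (0-indexed):
(0,2): 1 > 0
(1,2): 9 > 0
(1,3): 9 > 7
That's 3 pairs.

There are 3 inversions.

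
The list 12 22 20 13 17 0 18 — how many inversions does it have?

Out-of-order index pairs (0-indexed):
(0,5): 12 > 0
(1,2): 22 > 20
(1,3): 22 > 13
(1,4): 22 > 17
(1,5): 22 > 0
(1,6): 22 > 18
(2,3): 20 > 13
(2,4): 20 > 17
(2,5): 20 > 0
(2,6): 20 > 18
(3,5): 13 > 0
(4,5): 17 > 0
That's 12 pairs.

12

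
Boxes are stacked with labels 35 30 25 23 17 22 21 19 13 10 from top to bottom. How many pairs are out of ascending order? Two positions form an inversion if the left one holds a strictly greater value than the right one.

Element-by-element contributions:
35: 9
30: 8
25: 7
23: 6
17: 2
22: 4
21: 3
19: 2
13: 1
10: 0
Sum: 9 + 8 + 7 + 6 + 2 + 4 + 3 + 2 + 1 + 0 = 42

42 inversions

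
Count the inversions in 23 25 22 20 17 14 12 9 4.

35

Element-by-element contributions:
23: 7
25: 7
22: 6
20: 5
17: 4
14: 3
12: 2
9: 1
4: 0
Sum: 7 + 7 + 6 + 5 + 4 + 3 + 2 + 1 + 0 = 35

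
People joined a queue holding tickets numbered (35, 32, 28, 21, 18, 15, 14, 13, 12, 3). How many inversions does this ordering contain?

45

Sweep left to right; for each value list the smaller values that follow it:
35: 9
32: 8
28: 7
21: 6
18: 5
15: 4
14: 3
13: 2
12: 1
3: 0
Sum: 9 + 8 + 7 + 6 + 5 + 4 + 3 + 2 + 1 + 0 = 45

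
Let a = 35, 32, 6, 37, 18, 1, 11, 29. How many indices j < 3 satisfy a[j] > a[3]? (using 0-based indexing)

0 such elements

The element at index 3 is 37.
Elements before it: 35, 32, 6
None of them are larger than 37.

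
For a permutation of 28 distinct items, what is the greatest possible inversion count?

A reversed (strictly descending) arrangement makes every pair an inversion, giving C(28, 2) inversions.
C(28, 2) = 28·27/2 = 378

378 inversions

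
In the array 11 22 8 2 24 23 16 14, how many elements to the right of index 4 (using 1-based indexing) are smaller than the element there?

0

The element at index 4 is 2.
Elements after it: 24, 23, 16, 14
None of them are smaller than 2.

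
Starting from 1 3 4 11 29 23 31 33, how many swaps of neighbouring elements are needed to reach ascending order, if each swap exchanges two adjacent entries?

Each adjacent swap fixes exactly one inversion, so the minimum swap count equals the number of inversions.
Count inversions — for each element, later elements that are smaller:
1: none → 0
3: none → 0
4: none → 0
11: none → 0
29: 23 → 1
23: none → 0
31: none → 0
33: none → 0
Total inversions: 0 + 0 + 0 + 0 + 1 + 0 + 0 + 0 = 1

1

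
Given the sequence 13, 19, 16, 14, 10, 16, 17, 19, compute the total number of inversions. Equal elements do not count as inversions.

Inversions: 9

Count, for each position, how many later elements it exceeds:
13 → 10 → 1
19 → 16, 14, 10, 16, 17 → 5
16 → 14, 10 → 2
14 → 10 → 1
10 → none → 0
16 → none → 0
17 → none → 0
19 → none → 0
Sum: 1 + 5 + 2 + 1 + 0 + 0 + 0 + 0 = 9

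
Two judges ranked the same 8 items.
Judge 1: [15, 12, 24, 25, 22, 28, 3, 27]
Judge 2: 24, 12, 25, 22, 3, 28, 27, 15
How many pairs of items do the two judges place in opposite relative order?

Assign each item its position (1..8) in the first ordering, then rewrite the second ordering as that position sequence:
positions: 15→1, 12→2, 24→3, 25→4, 22→5, 28→6, 3→7, 27→8
second ordering as positions: [3, 2, 4, 5, 7, 6, 8, 1]
Discordant pairs = inversions in this position sequence.
3: 2, 1 → 2
2: 1 → 1
4: 1 → 1
5: 1 → 1
7: 6, 1 → 2
6: 1 → 1
8: 1 → 1
1: 0
Total: 2 + 1 + 1 + 1 + 2 + 1 + 1 + 0 = 9

9 discordant pairs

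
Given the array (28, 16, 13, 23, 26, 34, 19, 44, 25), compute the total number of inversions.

Count, for each position, how many later elements it exceeds:
28: 6
16: 1
13: 0
23: 1
26: 2
34: 2
19: 0
44: 1
25: 0
Sum: 6 + 1 + 0 + 1 + 2 + 2 + 0 + 1 + 0 = 13

There are 13 inversions.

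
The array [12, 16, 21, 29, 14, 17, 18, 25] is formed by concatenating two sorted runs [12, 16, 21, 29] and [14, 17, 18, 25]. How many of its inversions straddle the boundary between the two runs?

8 cross-inversions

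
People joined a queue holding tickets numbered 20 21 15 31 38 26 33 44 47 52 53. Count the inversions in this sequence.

Out-of-order pairs: 5

Element-by-element contributions:
20: 1
21: 1
15: 0
31: 1
38: 2
26: 0
33: 0
44: 0
47: 0
52: 0
53: 0
Sum: 1 + 1 + 0 + 1 + 2 + 0 + 0 + 0 + 0 + 0 + 0 = 5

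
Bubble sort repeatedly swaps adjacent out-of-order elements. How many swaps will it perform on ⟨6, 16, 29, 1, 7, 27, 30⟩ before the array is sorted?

6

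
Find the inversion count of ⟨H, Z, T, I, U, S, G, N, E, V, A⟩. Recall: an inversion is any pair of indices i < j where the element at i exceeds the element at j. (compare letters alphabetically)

36 out-of-order pairs

Sweep left to right; for each value list the smaller values that follow it:
H: 3
Z: 9
T: 6
I: 3
U: 5
S: 4
G: 2
N: 2
E: 1
V: 1
A: 0
Sum: 3 + 9 + 6 + 3 + 5 + 4 + 2 + 2 + 1 + 1 + 0 = 36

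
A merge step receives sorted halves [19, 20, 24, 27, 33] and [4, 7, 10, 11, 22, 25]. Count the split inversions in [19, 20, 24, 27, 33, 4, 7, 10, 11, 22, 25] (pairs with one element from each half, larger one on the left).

Take each right-half value and tally the left-half values above it:
r = 4: 19, 20, 24, 27, 33 → 5
r = 7: 19, 20, 24, 27, 33 → 5
r = 10: 19, 20, 24, 27, 33 → 5
r = 11: 19, 20, 24, 27, 33 → 5
r = 22: 24, 27, 33 → 3
r = 25: 27, 33 → 2
Cross-inversions: 5 + 5 + 5 + 5 + 3 + 2 = 25

25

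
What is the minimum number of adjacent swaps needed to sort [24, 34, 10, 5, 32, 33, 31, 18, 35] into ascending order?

Each adjacent swap fixes exactly one inversion, so the minimum swap count equals the number of inversions.
Count inversions — for each element, later elements that are smaller:
24: 10, 5, 18 → 3
34: 10, 5, 32, 33, 31, 18 → 6
10: 5 → 1
5: none → 0
32: 31, 18 → 2
33: 31, 18 → 2
31: 18 → 1
18: none → 0
35: none → 0
Total inversions: 3 + 6 + 1 + 0 + 2 + 2 + 1 + 0 + 0 = 15

15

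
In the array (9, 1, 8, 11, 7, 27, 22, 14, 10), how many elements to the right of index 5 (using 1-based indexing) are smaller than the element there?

0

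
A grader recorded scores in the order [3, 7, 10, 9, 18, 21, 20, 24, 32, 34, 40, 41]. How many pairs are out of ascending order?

Inversions: 2

Sweep left to right; for each value list the smaller values that follow it:
3 → none → 0
7 → none → 0
10 → 9 → 1
9 → none → 0
18 → none → 0
21 → 20 → 1
20 → none → 0
24 → none → 0
32 → none → 0
34 → none → 0
40 → none → 0
41 → none → 0
Sum: 0 + 0 + 1 + 0 + 0 + 1 + 0 + 0 + 0 + 0 + 0 + 0 = 2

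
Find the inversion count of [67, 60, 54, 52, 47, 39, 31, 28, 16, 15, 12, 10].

66 inversions

Element-by-element contributions:
67: 11
60: 10
54: 9
52: 8
47: 7
39: 6
31: 5
28: 4
16: 3
15: 2
12: 1
10: 0
Sum: 11 + 10 + 9 + 8 + 7 + 6 + 5 + 4 + 3 + 2 + 1 + 0 = 66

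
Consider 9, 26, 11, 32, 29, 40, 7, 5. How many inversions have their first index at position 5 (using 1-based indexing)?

2

The element at index 5 is 29.
Elements after it: 40, 7, 5
Those smaller than 29: 7, 5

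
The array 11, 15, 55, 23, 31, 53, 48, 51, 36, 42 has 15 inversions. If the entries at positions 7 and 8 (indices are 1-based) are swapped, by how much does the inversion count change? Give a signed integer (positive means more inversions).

Positions 7 and 8 hold 48 and 51; after swapping, the array is [11, 15, 55, 23, 31, 53, 51, 48, 36, 42].
Sweep left to right; for each value list the smaller values that follow it:
11: 0
15: 0
55: 7
23: 0
31: 0
53: 4
51: 3
48: 2
36: 0
42: 0
Sum: 0 + 0 + 7 + 0 + 0 + 4 + 3 + 2 + 0 + 0 = 16
Change: 16 − 15 = +1

+1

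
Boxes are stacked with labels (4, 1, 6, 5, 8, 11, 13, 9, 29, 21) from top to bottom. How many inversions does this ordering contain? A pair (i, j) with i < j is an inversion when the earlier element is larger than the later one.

5

Sweep left to right; for each value list the smaller values that follow it:
4 → 1 → 1
1 → none → 0
6 → 5 → 1
5 → none → 0
8 → none → 0
11 → 9 → 1
13 → 9 → 1
9 → none → 0
29 → 21 → 1
21 → none → 0
Sum: 1 + 0 + 1 + 0 + 0 + 1 + 1 + 0 + 1 + 0 = 5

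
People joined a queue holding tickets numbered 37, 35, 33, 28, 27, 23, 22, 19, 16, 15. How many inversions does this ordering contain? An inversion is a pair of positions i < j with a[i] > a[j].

There are 45 inversions.

Sweep left to right; for each value list the smaller values that follow it:
37 → 35, 33, 28, 27, 23, 22, 19, 16, 15 → 9
35 → 33, 28, 27, 23, 22, 19, 16, 15 → 8
33 → 28, 27, 23, 22, 19, 16, 15 → 7
28 → 27, 23, 22, 19, 16, 15 → 6
27 → 23, 22, 19, 16, 15 → 5
23 → 22, 19, 16, 15 → 4
22 → 19, 16, 15 → 3
19 → 16, 15 → 2
16 → 15 → 1
15 → none → 0
Sum: 9 + 8 + 7 + 6 + 5 + 4 + 3 + 2 + 1 + 0 = 45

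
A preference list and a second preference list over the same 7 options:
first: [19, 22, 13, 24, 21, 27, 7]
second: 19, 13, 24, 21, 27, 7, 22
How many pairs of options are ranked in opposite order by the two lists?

Assign each item its position (1..7) in the first ordering, then rewrite the second ordering as that position sequence:
positions: 19→1, 22→2, 13→3, 24→4, 21→5, 27→6, 7→7
second ordering as positions: [1, 3, 4, 5, 6, 7, 2]
Discordant pairs = inversions in this position sequence.
1: 0
3: 2 → 1
4: 2 → 1
5: 2 → 1
6: 2 → 1
7: 2 → 1
2: 0
Total: 0 + 1 + 1 + 1 + 1 + 1 + 0 = 5

5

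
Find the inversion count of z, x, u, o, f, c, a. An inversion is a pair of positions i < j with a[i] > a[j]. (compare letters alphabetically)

Out-of-order pairs: 21

For each element, count later entries that are smaller:
z: 6
x: 5
u: 4
o: 3
f: 2
c: 1
a: 0
Sum: 6 + 5 + 4 + 3 + 2 + 1 + 0 = 21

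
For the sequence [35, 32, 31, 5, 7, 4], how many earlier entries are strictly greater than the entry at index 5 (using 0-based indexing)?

5

The element at index 5 is 4.
Elements before it: 35, 32, 31, 5, 7
Those larger than 4: 35, 32, 31, 5, 7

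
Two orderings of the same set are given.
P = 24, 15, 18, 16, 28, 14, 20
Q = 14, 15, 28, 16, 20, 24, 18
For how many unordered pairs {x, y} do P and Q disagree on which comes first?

13

Assign each item its position (1..7) in the first ordering, then rewrite the second ordering as that position sequence:
positions: 24→1, 15→2, 18→3, 16→4, 28→5, 14→6, 20→7
second ordering as positions: [6, 2, 5, 4, 7, 1, 3]
Discordant pairs = inversions in this position sequence.
6: 2, 5, 4, 1, 3 → 5
2: 1 → 1
5: 4, 1, 3 → 3
4: 1, 3 → 2
7: 1, 3 → 2
1: 0
3: 0
Total: 5 + 1 + 3 + 2 + 2 + 0 + 0 = 13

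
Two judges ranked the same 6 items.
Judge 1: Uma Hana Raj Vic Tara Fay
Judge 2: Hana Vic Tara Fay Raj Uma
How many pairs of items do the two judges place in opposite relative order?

Assign each item its position (1..6) in the first ordering, then rewrite the second ordering as that position sequence:
positions: Uma→1, Hana→2, Raj→3, Vic→4, Tara→5, Fay→6
second ordering as positions: [2, 4, 5, 6, 3, 1]
Discordant pairs = inversions in this position sequence.
2: 1 → 1
4: 3, 1 → 2
5: 3, 1 → 2
6: 3, 1 → 2
3: 1 → 1
1: 0
Total: 1 + 2 + 2 + 2 + 1 + 0 = 8

8 discordant pairs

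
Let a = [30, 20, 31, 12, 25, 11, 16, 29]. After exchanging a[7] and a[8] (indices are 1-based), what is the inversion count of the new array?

18 inversions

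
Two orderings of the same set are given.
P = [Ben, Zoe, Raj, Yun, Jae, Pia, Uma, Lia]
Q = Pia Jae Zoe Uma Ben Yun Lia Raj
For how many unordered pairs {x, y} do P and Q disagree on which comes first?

Assign each item its position (1..8) in the first ordering, then rewrite the second ordering as that position sequence:
positions: Ben→1, Zoe→2, Raj→3, Yun→4, Jae→5, Pia→6, Uma→7, Lia→8
second ordering as positions: [6, 5, 2, 7, 1, 4, 8, 3]
Discordant pairs = inversions in this position sequence.
6: 5, 2, 1, 4, 3 → 5
5: 2, 1, 4, 3 → 4
2: 1 → 1
7: 1, 4, 3 → 3
1: 0
4: 3 → 1
8: 3 → 1
3: 0
Total: 5 + 4 + 1 + 3 + 0 + 1 + 1 + 0 = 15

15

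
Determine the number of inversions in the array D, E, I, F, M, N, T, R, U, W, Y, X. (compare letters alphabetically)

3

Count, for each position, how many later elements it exceeds:
D → none → 0
E → none → 0
I → F → 1
F → none → 0
M → none → 0
N → none → 0
T → R → 1
R → none → 0
U → none → 0
W → none → 0
Y → X → 1
X → none → 0
Sum: 0 + 0 + 1 + 0 + 0 + 0 + 1 + 0 + 0 + 0 + 1 + 0 = 3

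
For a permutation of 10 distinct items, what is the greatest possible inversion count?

Inversions: 45

The maximum occurs when the array is in strictly decreasing order: every one of the C(10, 2) pairs is inverted.
C(10, 2) = 10·9/2 = 45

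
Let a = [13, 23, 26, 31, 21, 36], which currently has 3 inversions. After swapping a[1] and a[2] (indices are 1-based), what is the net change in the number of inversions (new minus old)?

+1

Positions 1 and 2 hold 13 and 23; after swapping, the array is [23, 13, 26, 31, 21, 36].
For each element, count later entries that are smaller:
23 → 13, 21 → 2
13 → none → 0
26 → 21 → 1
31 → 21 → 1
21 → none → 0
36 → none → 0
Sum: 2 + 0 + 1 + 1 + 0 + 0 = 4
Change: 4 − 3 = +1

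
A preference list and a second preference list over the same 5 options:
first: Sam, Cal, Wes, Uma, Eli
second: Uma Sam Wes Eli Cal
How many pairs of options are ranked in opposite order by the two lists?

5 pairs

Assign each item its position (1..5) in the first ordering, then rewrite the second ordering as that position sequence:
positions: Sam→1, Cal→2, Wes→3, Uma→4, Eli→5
second ordering as positions: [4, 1, 3, 5, 2]
Discordant pairs = inversions in this position sequence.
4: 1, 3, 2 → 3
1: 0
3: 2 → 1
5: 2 → 1
2: 0
Total: 3 + 0 + 1 + 1 + 0 = 5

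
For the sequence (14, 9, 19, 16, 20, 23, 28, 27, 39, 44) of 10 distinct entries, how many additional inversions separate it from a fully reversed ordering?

Maximum inversions for 10 distinct elements is C(10, 2) = 10·9/2 = 45.
Current inversions — for each element, count later smaller elements:
14: 1
9: 0
19: 1
16: 0
20: 0
23: 0
28: 1
27: 0
39: 0
44: 0
Current total: 1 + 0 + 1 + 0 + 0 + 0 + 1 + 0 + 0 + 0 = 3
Shortfall: 45 − 3 = 42

42 inversions short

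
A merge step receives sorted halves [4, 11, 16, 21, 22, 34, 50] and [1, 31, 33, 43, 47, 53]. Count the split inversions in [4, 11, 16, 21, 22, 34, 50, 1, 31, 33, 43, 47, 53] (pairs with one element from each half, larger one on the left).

Count, for every r in R, how many entries of L exceed r:
r = 1: 4, 11, 16, 21, 22, 34, 50 → 7
r = 31: 34, 50 → 2
r = 33: 34, 50 → 2
r = 43: 50 → 1
r = 47: 50 → 1
r = 53: none → 0
Cross-inversions: 7 + 2 + 2 + 1 + 1 + 0 = 13

13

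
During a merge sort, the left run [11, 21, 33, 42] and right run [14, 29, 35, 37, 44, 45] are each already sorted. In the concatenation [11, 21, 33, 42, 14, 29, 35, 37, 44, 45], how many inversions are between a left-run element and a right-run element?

7 split inversions

For each element r of the right run, count left-run elements greater than r:
r = 14: 21, 33, 42 → 3
r = 29: 33, 42 → 2
r = 35: 42 → 1
r = 37: 42 → 1
r = 44: none → 0
r = 45: none → 0
Cross-inversions: 3 + 2 + 1 + 1 + 0 + 0 = 7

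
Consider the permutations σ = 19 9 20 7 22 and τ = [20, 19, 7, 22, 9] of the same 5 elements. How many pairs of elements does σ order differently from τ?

Assign each item its position (1..5) in the first ordering, then rewrite the second ordering as that position sequence:
positions: 19→1, 9→2, 20→3, 7→4, 22→5
second ordering as positions: [3, 1, 4, 5, 2]
Discordant pairs = inversions in this position sequence.
3: 1, 2 → 2
1: 0
4: 2 → 1
5: 2 → 1
2: 0
Total: 2 + 0 + 1 + 1 + 0 = 4

4 discordant pairs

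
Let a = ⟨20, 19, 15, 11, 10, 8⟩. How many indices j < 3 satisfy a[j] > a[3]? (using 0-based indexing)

3 such elements

The element at index 3 is 11.
Elements before it: 20, 19, 15
Those larger than 11: 20, 19, 15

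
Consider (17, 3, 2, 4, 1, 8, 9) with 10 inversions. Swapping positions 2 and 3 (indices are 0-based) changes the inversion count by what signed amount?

+1

Positions 2 and 3 hold 2 and 4; after swapping, the array is [17, 3, 4, 2, 1, 8, 9].
Sweep left to right; for each value list the smaller values that follow it:
17 → 3, 4, 2, 1, 8, 9 → 6
3 → 2, 1 → 2
4 → 2, 1 → 2
2 → 1 → 1
1 → none → 0
8 → none → 0
9 → none → 0
Sum: 6 + 2 + 2 + 1 + 0 + 0 + 0 = 11
Change: 11 − 10 = +1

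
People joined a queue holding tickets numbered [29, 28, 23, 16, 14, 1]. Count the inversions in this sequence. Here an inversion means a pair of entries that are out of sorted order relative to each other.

15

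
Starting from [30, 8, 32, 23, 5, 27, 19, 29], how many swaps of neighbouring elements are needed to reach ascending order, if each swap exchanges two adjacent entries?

15

Minimum adjacent swaps = number of inversions (each swap of adjacent out-of-order elements removes one inversion and no swap can remove more).
Count inversions — for each element, later elements that are smaller:
30: 8, 23, 5, 27, 19, 29 → 6
8: 5 → 1
32: 23, 5, 27, 19, 29 → 5
23: 5, 19 → 2
5: none → 0
27: 19 → 1
19: none → 0
29: none → 0
Total inversions: 6 + 1 + 5 + 2 + 0 + 1 + 0 + 0 = 15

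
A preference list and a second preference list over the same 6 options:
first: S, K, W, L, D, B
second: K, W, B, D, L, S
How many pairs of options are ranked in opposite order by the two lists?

Assign each item its position (1..6) in the first ordering, then rewrite the second ordering as that position sequence:
positions: S→1, K→2, W→3, L→4, D→5, B→6
second ordering as positions: [2, 3, 6, 5, 4, 1]
Discordant pairs = inversions in this position sequence.
2: 1 → 1
3: 1 → 1
6: 5, 4, 1 → 3
5: 4, 1 → 2
4: 1 → 1
1: 0
Total: 1 + 1 + 3 + 2 + 1 + 0 = 8

8 pairs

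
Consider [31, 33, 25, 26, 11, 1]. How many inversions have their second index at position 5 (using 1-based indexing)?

4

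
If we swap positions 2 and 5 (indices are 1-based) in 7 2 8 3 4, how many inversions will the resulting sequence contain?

Positions 2 and 5 hold 2 and 4; after swapping, the array is [7, 4, 8, 3, 2].
Sweep left to right; for each value list the smaller values that follow it:
7 → 4, 3, 2 → 3
4 → 3, 2 → 2
8 → 3, 2 → 2
3 → 2 → 1
2 → none → 0
Sum: 3 + 2 + 2 + 1 + 0 = 8

8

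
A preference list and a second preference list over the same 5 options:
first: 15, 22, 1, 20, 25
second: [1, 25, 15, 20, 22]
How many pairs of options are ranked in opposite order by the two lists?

6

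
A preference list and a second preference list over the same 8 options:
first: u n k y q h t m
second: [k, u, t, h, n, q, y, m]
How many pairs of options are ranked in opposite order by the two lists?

Pairs: 10

Assign each item its position (1..8) in the first ordering, then rewrite the second ordering as that position sequence:
positions: u→1, n→2, k→3, y→4, q→5, h→6, t→7, m→8
second ordering as positions: [3, 1, 7, 6, 2, 5, 4, 8]
Discordant pairs = inversions in this position sequence.
3: 1, 2 → 2
1: 0
7: 6, 2, 5, 4 → 4
6: 2, 5, 4 → 3
2: 0
5: 4 → 1
4: 0
8: 0
Total: 2 + 0 + 4 + 3 + 0 + 1 + 0 + 0 = 10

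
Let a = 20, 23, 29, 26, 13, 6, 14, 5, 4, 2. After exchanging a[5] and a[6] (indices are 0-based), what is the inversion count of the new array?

39

Positions 5 and 6 hold 6 and 14; after swapping, the array is [20, 23, 29, 26, 13, 14, 6, 5, 4, 2].
For each element, count later entries that are smaller:
20: 6
23: 6
29: 7
26: 6
13: 4
14: 4
6: 3
5: 2
4: 1
2: 0
Sum: 6 + 6 + 7 + 6 + 4 + 4 + 3 + 2 + 1 + 0 = 39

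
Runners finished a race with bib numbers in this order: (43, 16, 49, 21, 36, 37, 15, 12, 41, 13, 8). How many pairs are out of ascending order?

40 out-of-order pairs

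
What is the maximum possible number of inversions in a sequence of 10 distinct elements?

A reversed (strictly descending) arrangement makes every pair an inversion, giving C(10, 2) inversions.
C(10, 2) = 10·9/2 = 45

45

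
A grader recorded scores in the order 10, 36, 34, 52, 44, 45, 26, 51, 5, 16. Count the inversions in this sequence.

For each element, count later entries that are smaller:
10: 1
36: 4
34: 3
52: 6
44: 3
45: 3
26: 2
51: 2
5: 0
16: 0
Sum: 1 + 4 + 3 + 6 + 3 + 3 + 2 + 2 + 0 + 0 = 24

24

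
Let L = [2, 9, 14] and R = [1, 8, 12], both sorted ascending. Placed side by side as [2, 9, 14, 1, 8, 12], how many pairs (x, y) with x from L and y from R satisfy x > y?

6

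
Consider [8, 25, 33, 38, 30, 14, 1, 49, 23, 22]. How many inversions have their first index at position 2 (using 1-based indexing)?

4 such elements

The element at index 2 is 25.
Elements after it: 33, 38, 30, 14, 1, 49, 23, 22
Those smaller than 25: 14, 1, 23, 22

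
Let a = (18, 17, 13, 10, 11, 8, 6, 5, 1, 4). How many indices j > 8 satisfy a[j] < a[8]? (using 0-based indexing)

The element at index 8 is 1.
Elements after it: 4
None of them are smaller than 1.

0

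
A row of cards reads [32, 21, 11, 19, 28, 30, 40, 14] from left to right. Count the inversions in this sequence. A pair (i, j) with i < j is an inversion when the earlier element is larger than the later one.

For each element, count later entries that are smaller:
32: 6
21: 3
11: 0
19: 1
28: 1
30: 1
40: 1
14: 0
Sum: 6 + 3 + 0 + 1 + 1 + 1 + 1 + 0 = 13

Out-of-order pairs: 13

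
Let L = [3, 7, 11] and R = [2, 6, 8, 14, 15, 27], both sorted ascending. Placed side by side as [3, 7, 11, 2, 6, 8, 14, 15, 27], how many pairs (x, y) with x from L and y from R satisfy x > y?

6

Count, for every r in R, how many entries of L exceed r:
r = 2: 3, 7, 11 → 3
r = 6: 7, 11 → 2
r = 8: 11 → 1
r = 14: none → 0
r = 15: none → 0
r = 27: none → 0
Cross-inversions: 3 + 2 + 1 + 0 + 0 + 0 = 6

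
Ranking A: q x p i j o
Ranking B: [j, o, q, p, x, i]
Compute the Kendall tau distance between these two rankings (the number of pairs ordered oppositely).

Assign each item its position (1..6) in the first ordering, then rewrite the second ordering as that position sequence:
positions: q→1, x→2, p→3, i→4, j→5, o→6
second ordering as positions: [5, 6, 1, 3, 2, 4]
Discordant pairs = inversions in this position sequence.
5: 1, 3, 2, 4 → 4
6: 1, 3, 2, 4 → 4
1: 0
3: 2 → 1
2: 0
4: 0
Total: 4 + 4 + 0 + 1 + 0 + 0 = 9

9 discordant pairs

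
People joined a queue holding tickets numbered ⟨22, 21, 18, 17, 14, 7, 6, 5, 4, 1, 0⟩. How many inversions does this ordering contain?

Sweep left to right; for each value list the smaller values that follow it:
22 → 21, 18, 17, 14, 7, 6, 5, 4, 1, 0 → 10
21 → 18, 17, 14, 7, 6, 5, 4, 1, 0 → 9
18 → 17, 14, 7, 6, 5, 4, 1, 0 → 8
17 → 14, 7, 6, 5, 4, 1, 0 → 7
14 → 7, 6, 5, 4, 1, 0 → 6
7 → 6, 5, 4, 1, 0 → 5
6 → 5, 4, 1, 0 → 4
5 → 4, 1, 0 → 3
4 → 1, 0 → 2
1 → 0 → 1
0 → none → 0
Sum: 10 + 9 + 8 + 7 + 6 + 5 + 4 + 3 + 2 + 1 + 0 = 55

55 inversions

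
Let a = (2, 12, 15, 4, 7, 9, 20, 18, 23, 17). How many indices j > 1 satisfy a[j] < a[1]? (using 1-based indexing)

0

The element at index 1 is 2.
Elements after it: 12, 15, 4, 7, 9, 20, 18, 23, 17
None of them are smaller than 2.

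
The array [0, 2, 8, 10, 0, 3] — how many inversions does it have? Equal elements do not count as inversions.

5

Count, for each position, how many later elements it exceeds:
0: 0
2: 1
8: 2
10: 2
0: 0
3: 0
Sum: 0 + 1 + 2 + 2 + 0 + 0 = 5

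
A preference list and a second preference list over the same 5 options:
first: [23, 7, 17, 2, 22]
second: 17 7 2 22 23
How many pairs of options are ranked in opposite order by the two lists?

There are 5 pairs.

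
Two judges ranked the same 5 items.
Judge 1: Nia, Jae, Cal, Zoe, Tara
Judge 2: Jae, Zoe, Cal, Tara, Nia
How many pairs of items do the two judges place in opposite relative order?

5

Assign each item its position (1..5) in the first ordering, then rewrite the second ordering as that position sequence:
positions: Nia→1, Jae→2, Cal→3, Zoe→4, Tara→5
second ordering as positions: [2, 4, 3, 5, 1]
Discordant pairs = inversions in this position sequence.
2: 1 → 1
4: 3, 1 → 2
3: 1 → 1
5: 1 → 1
1: 0
Total: 1 + 2 + 1 + 1 + 0 = 5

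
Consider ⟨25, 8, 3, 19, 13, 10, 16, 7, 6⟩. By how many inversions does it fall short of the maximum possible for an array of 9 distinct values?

12 inversions short

Maximum inversions for 9 distinct elements is C(9, 2) = 9·8/2 = 36.
Current inversions — for each element, count later smaller elements:
25: 8
8: 3
3: 0
19: 5
13: 3
10: 2
16: 2
7: 1
6: 0
Current total: 8 + 3 + 0 + 5 + 3 + 2 + 2 + 1 + 0 = 24
Shortfall: 36 − 24 = 12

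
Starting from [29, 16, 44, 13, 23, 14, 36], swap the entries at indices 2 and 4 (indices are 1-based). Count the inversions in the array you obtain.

10 inversions

Positions 2 and 4 hold 16 and 13; after swapping, the array is [29, 13, 44, 16, 23, 14, 36].
Element-by-element contributions:
29: 4
13: 0
44: 4
16: 1
23: 1
14: 0
36: 0
Sum: 4 + 0 + 4 + 1 + 1 + 0 + 0 = 10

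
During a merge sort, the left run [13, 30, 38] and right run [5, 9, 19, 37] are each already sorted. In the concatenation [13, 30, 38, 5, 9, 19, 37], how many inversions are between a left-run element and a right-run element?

9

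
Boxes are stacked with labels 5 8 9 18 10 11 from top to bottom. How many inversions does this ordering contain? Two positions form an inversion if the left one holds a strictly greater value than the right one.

Count, for each position, how many later elements it exceeds:
5 → none → 0
8 → none → 0
9 → none → 0
18 → 10, 11 → 2
10 → none → 0
11 → none → 0
Sum: 0 + 0 + 0 + 2 + 0 + 0 = 2

2 out-of-order pairs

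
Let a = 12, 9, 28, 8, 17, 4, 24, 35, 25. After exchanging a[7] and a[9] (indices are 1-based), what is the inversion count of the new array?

14

Positions 7 and 9 hold 24 and 25; after swapping, the array is [12, 9, 28, 8, 17, 4, 25, 35, 24].
For each element, count later entries that are smaller:
12: 3
9: 2
28: 5
8: 1
17: 1
4: 0
25: 1
35: 1
24: 0
Sum: 3 + 2 + 5 + 1 + 1 + 0 + 1 + 1 + 0 = 14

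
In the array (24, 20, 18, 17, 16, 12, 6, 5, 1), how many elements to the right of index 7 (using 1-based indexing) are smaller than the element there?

2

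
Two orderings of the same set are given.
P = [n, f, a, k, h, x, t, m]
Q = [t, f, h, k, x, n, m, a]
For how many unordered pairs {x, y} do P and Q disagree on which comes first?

Assign each item its position (1..8) in the first ordering, then rewrite the second ordering as that position sequence:
positions: n→1, f→2, a→3, k→4, h→5, x→6, t→7, m→8
second ordering as positions: [7, 2, 5, 4, 6, 1, 8, 3]
Discordant pairs = inversions in this position sequence.
7: 2, 5, 4, 6, 1, 3 → 6
2: 1 → 1
5: 4, 1, 3 → 3
4: 1, 3 → 2
6: 1, 3 → 2
1: 0
8: 3 → 1
3: 0
Total: 6 + 1 + 3 + 2 + 2 + 0 + 1 + 0 = 15

Disagreeing pairs: 15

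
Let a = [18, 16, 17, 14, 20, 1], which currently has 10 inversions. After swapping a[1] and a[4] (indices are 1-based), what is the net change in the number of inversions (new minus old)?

-5

Positions 1 and 4 hold 18 and 14; after swapping, the array is [14, 16, 17, 18, 20, 1].
Sweep left to right; for each value list the smaller values that follow it:
14 → 1 → 1
16 → 1 → 1
17 → 1 → 1
18 → 1 → 1
20 → 1 → 1
1 → none → 0
Sum: 1 + 1 + 1 + 1 + 1 + 0 = 5
Change: 5 − 10 = -5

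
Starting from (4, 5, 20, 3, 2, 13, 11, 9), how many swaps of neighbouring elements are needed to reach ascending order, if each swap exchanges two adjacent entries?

13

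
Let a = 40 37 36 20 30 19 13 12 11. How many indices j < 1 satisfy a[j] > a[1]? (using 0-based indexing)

The element at index 1 is 37.
Elements before it: 40
Those larger than 37: 40

1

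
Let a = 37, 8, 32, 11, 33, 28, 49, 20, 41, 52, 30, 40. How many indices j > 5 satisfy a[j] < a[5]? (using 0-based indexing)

1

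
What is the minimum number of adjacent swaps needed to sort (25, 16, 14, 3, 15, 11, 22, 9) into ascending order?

There are 19 swaps.

Each adjacent swap fixes exactly one inversion, so the minimum swap count equals the number of inversions.
Count inversions — for each element, later elements that are smaller:
25: 16, 14, 3, 15, 11, 22, 9 → 7
16: 14, 3, 15, 11, 9 → 5
14: 3, 11, 9 → 3
3: none → 0
15: 11, 9 → 2
11: 9 → 1
22: 9 → 1
9: none → 0
Total inversions: 7 + 5 + 3 + 0 + 2 + 1 + 1 + 0 = 19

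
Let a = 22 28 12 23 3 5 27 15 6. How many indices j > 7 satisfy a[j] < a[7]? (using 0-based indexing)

1

The element at index 7 is 15.
Elements after it: 6
Those smaller than 15: 6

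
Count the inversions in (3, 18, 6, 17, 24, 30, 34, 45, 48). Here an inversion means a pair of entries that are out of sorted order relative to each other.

Count, for each position, how many later elements it exceeds:
3 → none → 0
18 → 6, 17 → 2
6 → none → 0
17 → none → 0
24 → none → 0
30 → none → 0
34 → none → 0
45 → none → 0
48 → none → 0
Sum: 0 + 2 + 0 + 0 + 0 + 0 + 0 + 0 + 0 = 2

2 out-of-order pairs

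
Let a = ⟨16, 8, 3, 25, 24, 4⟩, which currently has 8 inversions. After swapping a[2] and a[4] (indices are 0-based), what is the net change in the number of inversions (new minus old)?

Positions 2 and 4 hold 3 and 24; after swapping, the array is [16, 8, 24, 25, 3, 4].
For each element, count later entries that are smaller:
16 → 8, 3, 4 → 3
8 → 3, 4 → 2
24 → 3, 4 → 2
25 → 3, 4 → 2
3 → none → 0
4 → none → 0
Sum: 3 + 2 + 2 + 2 + 0 + 0 = 9
Change: 9 − 8 = +1

+1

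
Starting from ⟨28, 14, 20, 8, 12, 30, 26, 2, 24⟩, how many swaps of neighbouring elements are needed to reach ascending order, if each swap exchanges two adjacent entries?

The minimum number of adjacent swaps to sort an array equals its inversion count, since every such swap removes exactly one inversion.
Count inversions — for each element, later elements that are smaller:
28: 14, 20, 8, 12, 26, 2, 24 → 7
14: 8, 12, 2 → 3
20: 8, 12, 2 → 3
8: 2 → 1
12: 2 → 1
30: 26, 2, 24 → 3
26: 2, 24 → 2
2: none → 0
24: none → 0
Total inversions: 7 + 3 + 3 + 1 + 1 + 3 + 2 + 0 + 0 = 20

Swaps: 20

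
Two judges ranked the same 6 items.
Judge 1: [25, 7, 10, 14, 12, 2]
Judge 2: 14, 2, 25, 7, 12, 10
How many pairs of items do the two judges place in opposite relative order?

Assign each item its position (1..6) in the first ordering, then rewrite the second ordering as that position sequence:
positions: 25→1, 7→2, 10→3, 14→4, 12→5, 2→6
second ordering as positions: [4, 6, 1, 2, 5, 3]
Discordant pairs = inversions in this position sequence.
4: 1, 2, 3 → 3
6: 1, 2, 5, 3 → 4
1: 0
2: 0
5: 3 → 1
3: 0
Total: 3 + 4 + 0 + 0 + 1 + 0 = 8

Discordant pairs: 8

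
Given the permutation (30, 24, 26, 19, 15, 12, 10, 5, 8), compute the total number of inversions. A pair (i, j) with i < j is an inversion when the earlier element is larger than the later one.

34 inversions

Count, for each position, how many later elements it exceeds:
30: 8
24: 6
26: 6
19: 5
15: 4
12: 3
10: 2
5: 0
8: 0
Sum: 8 + 6 + 6 + 5 + 4 + 3 + 2 + 0 + 0 = 34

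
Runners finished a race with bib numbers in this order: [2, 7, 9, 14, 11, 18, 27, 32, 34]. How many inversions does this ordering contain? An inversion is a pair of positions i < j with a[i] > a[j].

1

For each element, count later entries that are smaller:
2 → none → 0
7 → none → 0
9 → none → 0
14 → 11 → 1
11 → none → 0
18 → none → 0
27 → none → 0
32 → none → 0
34 → none → 0
Sum: 0 + 0 + 0 + 1 + 0 + 0 + 0 + 0 + 0 = 1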